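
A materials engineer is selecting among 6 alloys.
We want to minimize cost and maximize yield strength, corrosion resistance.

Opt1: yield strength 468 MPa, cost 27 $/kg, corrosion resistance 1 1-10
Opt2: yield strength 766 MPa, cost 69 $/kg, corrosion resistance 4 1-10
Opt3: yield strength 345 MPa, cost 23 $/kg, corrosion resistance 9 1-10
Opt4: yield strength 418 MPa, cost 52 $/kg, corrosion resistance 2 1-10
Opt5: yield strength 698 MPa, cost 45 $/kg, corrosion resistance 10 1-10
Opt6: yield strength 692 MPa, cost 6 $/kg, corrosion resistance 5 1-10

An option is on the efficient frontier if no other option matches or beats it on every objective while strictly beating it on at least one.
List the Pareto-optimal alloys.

Opt1: dominated by Opt6 (yield strength 692≥468, cost 6≤27, corrosion resistance 5≥1).
Opt2: not dominated (best yield strength).
Opt3: not dominated.
Opt4: dominated by Opt5 (yield strength 698≥418, cost 45≤52, corrosion resistance 10≥2).
Opt5: not dominated (best corrosion resistance).
Opt6: not dominated (best cost).

Opt2, Opt3, Opt5, Opt6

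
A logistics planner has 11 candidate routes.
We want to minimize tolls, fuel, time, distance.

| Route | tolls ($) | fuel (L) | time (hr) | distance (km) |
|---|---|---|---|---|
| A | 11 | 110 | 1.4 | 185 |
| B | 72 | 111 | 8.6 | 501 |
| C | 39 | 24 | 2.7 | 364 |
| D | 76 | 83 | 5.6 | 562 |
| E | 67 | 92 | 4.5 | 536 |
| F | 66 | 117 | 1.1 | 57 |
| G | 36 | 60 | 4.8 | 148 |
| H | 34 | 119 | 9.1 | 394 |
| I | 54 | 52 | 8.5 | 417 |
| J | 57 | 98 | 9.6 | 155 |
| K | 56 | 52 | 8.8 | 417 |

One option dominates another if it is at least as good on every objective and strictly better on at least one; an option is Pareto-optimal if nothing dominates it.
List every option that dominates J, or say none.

G: tolls 36≤57, fuel 60≤98, time 4.8≤9.6, distance 148≤155 — dominates J.
Others (A, B, C, D, E, F, H, I, K) are each worse than J on at least one objective.

G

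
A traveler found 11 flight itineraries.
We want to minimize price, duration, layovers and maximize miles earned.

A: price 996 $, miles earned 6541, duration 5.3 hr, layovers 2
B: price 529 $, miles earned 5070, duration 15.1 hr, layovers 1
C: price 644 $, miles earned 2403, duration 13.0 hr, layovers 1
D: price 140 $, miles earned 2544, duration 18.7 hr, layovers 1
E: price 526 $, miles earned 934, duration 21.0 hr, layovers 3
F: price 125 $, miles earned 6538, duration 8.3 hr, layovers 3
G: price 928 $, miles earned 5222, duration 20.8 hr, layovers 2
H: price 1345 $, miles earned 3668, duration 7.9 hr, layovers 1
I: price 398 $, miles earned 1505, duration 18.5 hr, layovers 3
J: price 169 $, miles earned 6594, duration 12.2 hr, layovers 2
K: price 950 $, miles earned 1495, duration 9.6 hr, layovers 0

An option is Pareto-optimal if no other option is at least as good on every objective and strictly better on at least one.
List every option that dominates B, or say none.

none

A: worse on price (996 vs 529).
C: worse on price (644 vs 529).
D: worse on miles earned (2544 vs 5070).
E: worse on miles earned (934 vs 5070).
F: worse on layovers (3 vs 1).
G: worse on price (928 vs 529).
H: worse on price (1345 vs 529).
I: worse on miles earned (1505 vs 5070).
J: worse on layovers (2 vs 1).
K: worse on price (950 vs 529).
No option dominates B.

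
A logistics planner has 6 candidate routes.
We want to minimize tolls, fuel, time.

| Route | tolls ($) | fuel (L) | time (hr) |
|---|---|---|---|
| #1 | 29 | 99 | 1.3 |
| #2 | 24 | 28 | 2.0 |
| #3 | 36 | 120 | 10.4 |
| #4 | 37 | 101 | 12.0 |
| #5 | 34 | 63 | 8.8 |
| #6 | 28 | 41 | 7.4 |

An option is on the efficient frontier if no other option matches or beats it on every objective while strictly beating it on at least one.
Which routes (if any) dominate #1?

none

#2: worse on time (2.0 vs 1.3).
#3: worse on tolls (36 vs 29).
#4: worse on tolls (37 vs 29).
#5: worse on tolls (34 vs 29).
#6: worse on time (7.4 vs 1.3).
No option dominates #1.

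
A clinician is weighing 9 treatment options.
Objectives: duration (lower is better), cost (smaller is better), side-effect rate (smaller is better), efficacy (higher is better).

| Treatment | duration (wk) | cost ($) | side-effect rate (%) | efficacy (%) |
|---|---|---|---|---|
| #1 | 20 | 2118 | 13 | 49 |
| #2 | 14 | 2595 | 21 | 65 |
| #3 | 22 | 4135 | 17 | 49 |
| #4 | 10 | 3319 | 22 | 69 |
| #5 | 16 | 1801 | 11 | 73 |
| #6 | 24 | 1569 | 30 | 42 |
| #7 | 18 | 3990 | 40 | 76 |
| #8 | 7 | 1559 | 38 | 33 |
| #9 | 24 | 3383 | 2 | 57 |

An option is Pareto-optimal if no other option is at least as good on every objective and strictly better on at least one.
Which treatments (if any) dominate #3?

#1: duration 20≤22, cost 2118≤4135, side-effect rate 13≤17, efficacy 49≥49 — dominates #3.
#5: duration 16≤22, cost 1801≤4135, side-effect rate 11≤17, efficacy 73≥49 — dominates #3.
Others (#2, #4, #6, #7, #8, #9) are each worse than #3 on at least one objective.

#1, #5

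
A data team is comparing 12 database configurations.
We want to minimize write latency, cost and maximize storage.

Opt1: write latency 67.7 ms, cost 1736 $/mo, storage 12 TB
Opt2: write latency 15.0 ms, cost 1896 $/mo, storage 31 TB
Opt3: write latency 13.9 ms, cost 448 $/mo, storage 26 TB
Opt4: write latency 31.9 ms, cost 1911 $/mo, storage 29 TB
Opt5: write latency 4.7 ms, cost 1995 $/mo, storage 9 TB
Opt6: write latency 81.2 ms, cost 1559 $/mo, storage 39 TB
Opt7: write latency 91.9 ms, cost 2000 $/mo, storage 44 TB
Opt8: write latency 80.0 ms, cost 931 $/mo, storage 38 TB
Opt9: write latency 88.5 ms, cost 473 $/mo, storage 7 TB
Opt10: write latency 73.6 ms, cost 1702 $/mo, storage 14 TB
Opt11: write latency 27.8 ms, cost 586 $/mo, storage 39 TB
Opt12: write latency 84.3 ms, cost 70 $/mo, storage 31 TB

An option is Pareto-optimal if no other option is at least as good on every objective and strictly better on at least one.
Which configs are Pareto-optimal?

Opt2, Opt3, Opt5, Opt7, Opt11, Opt12

Opt1: dominated by Opt3 (write latency 13.9≤67.7, cost 448≤1736, storage 26≥12).
Opt2: not dominated.
Opt3: not dominated.
Opt4: dominated by Opt2 (write latency 15.0≤31.9, cost 1896≤1911, storage 31≥29).
Opt5: not dominated (best write latency).
Opt6: dominated by Opt11 (write latency 27.8≤81.2, cost 586≤1559, storage 39≥39).
Opt7: not dominated (best storage).
Opt8: dominated by Opt11 (write latency 27.8≤80.0, cost 586≤931, storage 39≥38).
Opt9: dominated by Opt3 (write latency 13.9≤88.5, cost 448≤473, storage 26≥7).
Opt10: dominated by Opt3 (write latency 13.9≤73.6, cost 448≤1702, storage 26≥14).
Opt11: not dominated.
Opt12: not dominated (best cost).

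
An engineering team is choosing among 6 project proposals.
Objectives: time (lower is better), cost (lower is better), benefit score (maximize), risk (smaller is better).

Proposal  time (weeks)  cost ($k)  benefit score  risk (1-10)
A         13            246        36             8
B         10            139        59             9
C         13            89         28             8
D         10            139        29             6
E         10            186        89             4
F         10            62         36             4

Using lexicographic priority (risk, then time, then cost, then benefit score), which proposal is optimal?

F

First minimize risk: best is 4, kept {E, F}.
Then minimize time: best is 10, kept {E, F}.
Then minimize cost: best is 62, kept {F}.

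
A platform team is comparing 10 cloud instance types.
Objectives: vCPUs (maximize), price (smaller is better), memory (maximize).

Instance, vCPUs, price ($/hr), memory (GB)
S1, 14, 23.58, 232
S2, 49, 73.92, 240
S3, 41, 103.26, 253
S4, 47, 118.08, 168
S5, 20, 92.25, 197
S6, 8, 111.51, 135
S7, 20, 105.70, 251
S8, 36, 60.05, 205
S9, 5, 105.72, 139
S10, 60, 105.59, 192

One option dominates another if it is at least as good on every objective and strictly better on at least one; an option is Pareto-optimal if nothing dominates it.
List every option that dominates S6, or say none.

S1: vCPUs 14≥8, price 23.58≤111.51, memory 232≥135 — dominates S6.
S2: vCPUs 49≥8, price 73.92≤111.51, memory 240≥135 — dominates S6.
S3: vCPUs 41≥8, price 103.26≤111.51, memory 253≥135 — dominates S6.
S5: vCPUs 20≥8, price 92.25≤111.51, memory 197≥135 — dominates S6.
S7: vCPUs 20≥8, price 105.70≤111.51, memory 251≥135 — dominates S6.
S8: vCPUs 36≥8, price 60.05≤111.51, memory 205≥135 — dominates S6.
S10: vCPUs 60≥8, price 105.59≤111.51, memory 192≥135 — dominates S6.
Others (S4, S9) are each worse than S6 on at least one objective.

S1, S2, S3, S5, S7, S8, S10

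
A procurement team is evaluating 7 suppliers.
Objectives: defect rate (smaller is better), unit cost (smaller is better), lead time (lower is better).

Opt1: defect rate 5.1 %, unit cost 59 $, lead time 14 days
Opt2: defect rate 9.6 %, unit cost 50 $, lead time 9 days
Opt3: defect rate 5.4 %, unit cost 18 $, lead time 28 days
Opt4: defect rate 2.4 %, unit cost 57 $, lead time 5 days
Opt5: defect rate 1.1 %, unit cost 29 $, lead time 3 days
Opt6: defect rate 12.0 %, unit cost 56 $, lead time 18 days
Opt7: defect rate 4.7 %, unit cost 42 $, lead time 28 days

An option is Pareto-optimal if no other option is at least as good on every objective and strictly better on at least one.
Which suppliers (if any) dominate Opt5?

Opt1: worse on defect rate (5.1 vs 1.1).
Opt2: worse on defect rate (9.6 vs 1.1).
Opt3: worse on defect rate (5.4 vs 1.1).
Opt4: worse on defect rate (2.4 vs 1.1).
Opt6: worse on defect rate (12.0 vs 1.1).
Opt7: worse on defect rate (4.7 vs 1.1).
No option dominates Opt5.

none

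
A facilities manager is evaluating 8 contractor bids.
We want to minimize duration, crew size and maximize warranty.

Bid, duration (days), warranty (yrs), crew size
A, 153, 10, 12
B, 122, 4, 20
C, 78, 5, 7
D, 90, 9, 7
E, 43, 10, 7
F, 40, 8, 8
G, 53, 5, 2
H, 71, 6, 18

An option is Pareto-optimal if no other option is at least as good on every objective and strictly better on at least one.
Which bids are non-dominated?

E, F, G

A: dominated by E (duration 43≤153, warranty 10≥10, crew size 7≤12).
B: dominated by C (duration 78≤122, warranty 5≥4, crew size 7≤20).
C: dominated by E (duration 43≤78, warranty 10≥5, crew size 7≤7).
D: dominated by E (duration 43≤90, warranty 10≥9, crew size 7≤7).
E: not dominated.
F: not dominated (best duration).
G: not dominated (best crew size).
H: dominated by E (duration 43≤71, warranty 10≥6, crew size 7≤18).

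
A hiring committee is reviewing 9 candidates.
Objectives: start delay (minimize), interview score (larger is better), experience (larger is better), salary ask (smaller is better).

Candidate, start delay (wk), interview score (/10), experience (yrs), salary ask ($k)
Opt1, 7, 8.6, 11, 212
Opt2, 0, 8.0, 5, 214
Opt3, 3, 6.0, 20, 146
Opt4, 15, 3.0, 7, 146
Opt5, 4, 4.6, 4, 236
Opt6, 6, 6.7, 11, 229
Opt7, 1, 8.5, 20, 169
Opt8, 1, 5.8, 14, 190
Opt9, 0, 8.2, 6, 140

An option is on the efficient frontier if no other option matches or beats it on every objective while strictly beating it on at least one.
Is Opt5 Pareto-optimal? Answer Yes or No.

Opt2 vs Opt5: start delay 0≤4, interview score 8.0≥4.6, experience 5≥4, salary ask 214≤236 — Opt2 is at least as good on every objective and strictly better on at least one, so Opt2 dominates Opt5.

No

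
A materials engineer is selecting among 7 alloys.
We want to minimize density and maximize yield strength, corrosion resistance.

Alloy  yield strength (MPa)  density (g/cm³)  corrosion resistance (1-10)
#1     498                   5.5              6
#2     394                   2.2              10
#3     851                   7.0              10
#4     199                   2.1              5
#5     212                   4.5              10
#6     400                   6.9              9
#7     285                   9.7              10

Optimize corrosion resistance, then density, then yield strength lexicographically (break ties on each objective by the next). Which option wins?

First maximize corrosion resistance: best is 10, kept {#2, #3, #5, #7}.
Then minimize density: best is 2.2, kept {#2}.

#2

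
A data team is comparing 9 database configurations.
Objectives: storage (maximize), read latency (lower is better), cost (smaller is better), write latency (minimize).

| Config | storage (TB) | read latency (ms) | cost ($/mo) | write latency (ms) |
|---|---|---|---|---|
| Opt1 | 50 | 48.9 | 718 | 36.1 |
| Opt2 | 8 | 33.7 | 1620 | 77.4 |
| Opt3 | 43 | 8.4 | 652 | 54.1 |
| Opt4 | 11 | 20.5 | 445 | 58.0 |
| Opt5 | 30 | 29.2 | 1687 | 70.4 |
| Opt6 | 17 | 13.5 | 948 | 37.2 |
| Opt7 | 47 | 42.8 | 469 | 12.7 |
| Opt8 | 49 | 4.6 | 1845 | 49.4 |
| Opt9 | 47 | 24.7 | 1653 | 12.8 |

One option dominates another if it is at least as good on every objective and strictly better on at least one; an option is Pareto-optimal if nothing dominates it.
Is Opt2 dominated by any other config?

Opt3 vs Opt2: storage 43≥8, read latency 8.4≤33.7, cost 652≤1620, write latency 54.1≤77.4 — Opt3 is at least as good on every objective and strictly better on at least one, so Opt3 dominates Opt2.

Yes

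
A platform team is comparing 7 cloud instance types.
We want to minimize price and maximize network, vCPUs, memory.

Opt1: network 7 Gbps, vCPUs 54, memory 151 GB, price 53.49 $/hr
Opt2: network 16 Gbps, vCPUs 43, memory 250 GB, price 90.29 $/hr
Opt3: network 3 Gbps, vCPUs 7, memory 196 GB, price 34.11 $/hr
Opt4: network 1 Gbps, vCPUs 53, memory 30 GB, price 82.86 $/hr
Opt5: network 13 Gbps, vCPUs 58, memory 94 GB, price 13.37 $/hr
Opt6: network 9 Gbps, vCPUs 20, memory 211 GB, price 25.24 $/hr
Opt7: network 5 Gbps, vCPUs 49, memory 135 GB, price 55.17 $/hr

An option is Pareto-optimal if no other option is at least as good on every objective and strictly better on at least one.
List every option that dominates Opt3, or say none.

Opt6

Opt6: network 9≥3, vCPUs 20≥7, memory 211≥196, price 25.24≤34.11 — dominates Opt3.
Others (Opt1, Opt2, Opt4, Opt5, Opt7) are each worse than Opt3 on at least one objective.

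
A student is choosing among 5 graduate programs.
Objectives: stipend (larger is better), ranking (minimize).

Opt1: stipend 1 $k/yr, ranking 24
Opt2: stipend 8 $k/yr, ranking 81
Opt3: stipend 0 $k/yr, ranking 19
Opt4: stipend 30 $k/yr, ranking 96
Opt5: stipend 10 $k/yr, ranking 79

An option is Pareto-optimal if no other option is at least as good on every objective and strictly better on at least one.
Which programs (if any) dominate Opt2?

Opt5

Opt5: stipend 10≥8, ranking 79≤81 — dominates Opt2.
Others (Opt1, Opt3, Opt4) are each worse than Opt2 on at least one objective.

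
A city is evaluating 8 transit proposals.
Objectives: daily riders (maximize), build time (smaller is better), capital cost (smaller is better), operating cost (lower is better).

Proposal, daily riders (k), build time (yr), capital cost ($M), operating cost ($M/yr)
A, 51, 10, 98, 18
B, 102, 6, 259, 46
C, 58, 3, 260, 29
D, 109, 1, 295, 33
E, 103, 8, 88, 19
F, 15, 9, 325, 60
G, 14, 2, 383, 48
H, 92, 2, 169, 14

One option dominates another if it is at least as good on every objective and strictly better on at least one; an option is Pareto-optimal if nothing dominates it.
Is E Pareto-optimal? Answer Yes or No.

A: worse on daily riders (51 vs 103).
B: worse on daily riders (102 vs 103).
C: worse on daily riders (58 vs 103).
D: worse on capital cost (295 vs 88).
F: worse on daily riders (15 vs 103).
G: worse on daily riders (14 vs 103).
H: worse on daily riders (92 vs 103).
No option is at least as good as E on every objective and strictly better on one.

Yes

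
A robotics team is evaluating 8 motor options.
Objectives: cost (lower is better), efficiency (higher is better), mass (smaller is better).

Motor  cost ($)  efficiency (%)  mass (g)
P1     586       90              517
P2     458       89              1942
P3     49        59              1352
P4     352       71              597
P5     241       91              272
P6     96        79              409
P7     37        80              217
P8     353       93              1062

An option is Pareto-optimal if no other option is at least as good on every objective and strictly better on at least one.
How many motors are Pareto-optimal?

3

P1: dominated by P5 (cost 241≤586, efficiency 91≥90, mass 272≤517).
P2: dominated by P5 (cost 241≤458, efficiency 91≥89, mass 272≤1942).
P3: dominated by P7 (cost 37≤49, efficiency 80≥59, mass 217≤1352).
P4: dominated by P5 (cost 241≤352, efficiency 91≥71, mass 272≤597).
P5: not dominated.
P6: dominated by P7 (cost 37≤96, efficiency 80≥79, mass 217≤409).
P7: not dominated (best cost).
P8: not dominated (best efficiency).
Pareto-optimal: P5, P7, P8 → 3.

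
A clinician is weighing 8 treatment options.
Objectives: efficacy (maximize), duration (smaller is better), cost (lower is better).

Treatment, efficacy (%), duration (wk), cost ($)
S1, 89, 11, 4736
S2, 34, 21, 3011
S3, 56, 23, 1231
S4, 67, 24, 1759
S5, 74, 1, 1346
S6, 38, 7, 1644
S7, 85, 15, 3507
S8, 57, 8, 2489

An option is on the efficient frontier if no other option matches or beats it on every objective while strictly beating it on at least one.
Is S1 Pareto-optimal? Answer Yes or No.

S2: worse on efficacy (34 vs 89).
S3: worse on efficacy (56 vs 89).
S4: worse on efficacy (67 vs 89).
S5: worse on efficacy (74 vs 89).
S6: worse on efficacy (38 vs 89).
S7: worse on efficacy (85 vs 89).
S8: worse on efficacy (57 vs 89).
No option is at least as good as S1 on every objective and strictly better on one.

Yes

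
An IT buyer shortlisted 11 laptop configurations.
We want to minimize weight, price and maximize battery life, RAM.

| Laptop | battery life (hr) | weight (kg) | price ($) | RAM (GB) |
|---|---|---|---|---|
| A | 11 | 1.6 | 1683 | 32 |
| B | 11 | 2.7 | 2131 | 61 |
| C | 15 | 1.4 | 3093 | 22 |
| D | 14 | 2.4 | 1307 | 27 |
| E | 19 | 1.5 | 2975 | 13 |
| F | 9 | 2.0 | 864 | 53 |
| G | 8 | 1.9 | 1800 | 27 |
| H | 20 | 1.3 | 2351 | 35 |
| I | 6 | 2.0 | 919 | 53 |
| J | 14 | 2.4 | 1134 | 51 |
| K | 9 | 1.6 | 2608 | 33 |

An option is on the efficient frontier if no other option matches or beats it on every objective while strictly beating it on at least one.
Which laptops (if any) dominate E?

H: battery life 20≥19, weight 1.3≤1.5, price 2351≤2975, RAM 35≥13 — dominates E.
Others (A, B, C, D, F, G, I, J, K) are each worse than E on at least one objective.

H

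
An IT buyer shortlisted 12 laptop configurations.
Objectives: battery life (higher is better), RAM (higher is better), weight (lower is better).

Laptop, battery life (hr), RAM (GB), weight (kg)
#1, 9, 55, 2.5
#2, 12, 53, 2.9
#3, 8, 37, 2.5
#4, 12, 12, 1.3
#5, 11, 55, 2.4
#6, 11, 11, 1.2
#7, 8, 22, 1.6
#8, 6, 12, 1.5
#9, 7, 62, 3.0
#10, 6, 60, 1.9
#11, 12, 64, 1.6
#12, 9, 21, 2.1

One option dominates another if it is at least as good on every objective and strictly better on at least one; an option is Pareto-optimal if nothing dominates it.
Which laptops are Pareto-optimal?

#1: dominated by #5 (battery life 11≥9, RAM 55≥55, weight 2.4≤2.5).
#2: dominated by #11 (battery life 12≥12, RAM 64≥53, weight 1.6≤2.9).
#3: dominated by #1 (battery life 9≥8, RAM 55≥37, weight 2.5≤2.5).
#4: not dominated.
#5: dominated by #11 (battery life 12≥11, RAM 64≥55, weight 1.6≤2.4).
#6: not dominated (best weight).
#7: dominated by #11 (battery life 12≥8, RAM 64≥22, weight 1.6≤1.6).
#8: dominated by #4 (battery life 12≥6, RAM 12≥12, weight 1.3≤1.5).
#9: dominated by #11 (battery life 12≥7, RAM 64≥62, weight 1.6≤3.0).
#10: dominated by #11 (battery life 12≥6, RAM 64≥60, weight 1.6≤1.9).
#11: not dominated (best RAM).
#12: dominated by #11 (battery life 12≥9, RAM 64≥21, weight 1.6≤2.1).

#4, #6, #11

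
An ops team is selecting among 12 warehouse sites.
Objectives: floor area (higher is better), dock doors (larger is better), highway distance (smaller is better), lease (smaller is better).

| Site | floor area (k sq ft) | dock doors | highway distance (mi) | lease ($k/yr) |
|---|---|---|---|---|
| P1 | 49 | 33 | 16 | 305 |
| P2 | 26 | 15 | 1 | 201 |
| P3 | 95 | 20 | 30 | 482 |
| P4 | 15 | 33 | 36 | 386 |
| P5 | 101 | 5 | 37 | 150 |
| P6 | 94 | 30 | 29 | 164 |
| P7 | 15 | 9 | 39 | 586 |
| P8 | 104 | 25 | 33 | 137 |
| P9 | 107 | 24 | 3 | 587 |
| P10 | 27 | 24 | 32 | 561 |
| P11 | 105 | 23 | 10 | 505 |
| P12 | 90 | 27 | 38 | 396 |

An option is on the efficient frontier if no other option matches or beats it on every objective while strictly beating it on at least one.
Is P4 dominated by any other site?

P1 vs P4: floor area 49≥15, dock doors 33≥33, highway distance 16≤36, lease 305≤386 — P1 is at least as good on every objective and strictly better on at least one, so P1 dominates P4.

Yes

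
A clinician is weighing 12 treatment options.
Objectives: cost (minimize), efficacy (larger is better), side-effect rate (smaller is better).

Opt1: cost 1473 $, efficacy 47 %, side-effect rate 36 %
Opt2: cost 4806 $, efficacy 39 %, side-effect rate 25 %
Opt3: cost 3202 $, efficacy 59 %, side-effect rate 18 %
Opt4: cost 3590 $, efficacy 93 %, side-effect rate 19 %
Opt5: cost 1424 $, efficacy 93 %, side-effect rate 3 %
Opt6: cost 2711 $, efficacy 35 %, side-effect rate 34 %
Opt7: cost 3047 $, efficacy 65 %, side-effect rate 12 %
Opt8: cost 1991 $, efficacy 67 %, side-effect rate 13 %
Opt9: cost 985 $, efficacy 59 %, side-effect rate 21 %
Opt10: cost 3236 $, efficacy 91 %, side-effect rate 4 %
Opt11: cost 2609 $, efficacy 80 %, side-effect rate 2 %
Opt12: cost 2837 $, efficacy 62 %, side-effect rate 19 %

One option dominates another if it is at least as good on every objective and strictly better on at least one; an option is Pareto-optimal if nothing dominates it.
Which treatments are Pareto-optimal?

Opt5, Opt9, Opt11

Opt1: dominated by Opt5 (cost 1424≤1473, efficacy 93≥47, side-effect rate 3≤36).
Opt2: dominated by Opt3 (cost 3202≤4806, efficacy 59≥39, side-effect rate 18≤25).
Opt3: dominated by Opt5 (cost 1424≤3202, efficacy 93≥59, side-effect rate 3≤18).
Opt4: dominated by Opt5 (cost 1424≤3590, efficacy 93≥93, side-effect rate 3≤19).
Opt5: not dominated.
Opt6: dominated by Opt5 (cost 1424≤2711, efficacy 93≥35, side-effect rate 3≤34).
Opt7: dominated by Opt5 (cost 1424≤3047, efficacy 93≥65, side-effect rate 3≤12).
Opt8: dominated by Opt5 (cost 1424≤1991, efficacy 93≥67, side-effect rate 3≤13).
Opt9: not dominated (best cost).
Opt10: dominated by Opt5 (cost 1424≤3236, efficacy 93≥91, side-effect rate 3≤4).
Opt11: not dominated (best side-effect rate).
Opt12: dominated by Opt5 (cost 1424≤2837, efficacy 93≥62, side-effect rate 3≤19).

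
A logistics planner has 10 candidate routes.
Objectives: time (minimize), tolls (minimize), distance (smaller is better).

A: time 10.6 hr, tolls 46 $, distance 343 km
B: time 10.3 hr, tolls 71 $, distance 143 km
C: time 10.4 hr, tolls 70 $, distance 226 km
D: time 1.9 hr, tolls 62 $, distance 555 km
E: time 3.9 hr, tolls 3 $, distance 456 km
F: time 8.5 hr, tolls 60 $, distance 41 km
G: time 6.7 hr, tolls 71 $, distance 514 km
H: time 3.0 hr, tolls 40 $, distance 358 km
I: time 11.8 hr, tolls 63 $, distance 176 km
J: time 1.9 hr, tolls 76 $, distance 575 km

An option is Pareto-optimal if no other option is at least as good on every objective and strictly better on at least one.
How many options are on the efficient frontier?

A: not dominated.
B: dominated by F (time 8.5≤10.3, tolls 60≤71, distance 41≤143).
C: dominated by F (time 8.5≤10.4, tolls 60≤70, distance 41≤226).
D: not dominated.
E: not dominated (best tolls).
F: not dominated (best distance).
G: dominated by E (time 3.9≤6.7, tolls 3≤71, distance 456≤514).
H: not dominated.
I: dominated by F (time 8.5≤11.8, tolls 60≤63, distance 41≤176).
J: dominated by D (time 1.9≤1.9, tolls 62≤76, distance 555≤575).
Pareto-optimal: A, D, E, F, H → 5.

5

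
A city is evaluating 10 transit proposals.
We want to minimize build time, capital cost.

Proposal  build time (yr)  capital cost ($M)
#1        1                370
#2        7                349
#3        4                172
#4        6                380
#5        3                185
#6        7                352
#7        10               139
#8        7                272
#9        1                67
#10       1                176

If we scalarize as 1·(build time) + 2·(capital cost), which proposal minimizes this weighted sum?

#9

#1: 1·1 + 2·370 = 741
#2: 1·7 + 2·349 = 705
#3: 1·4 + 2·172 = 348
#4: 1·6 + 2·380 = 766
#5: 1·3 + 2·185 = 373
#6: 1·7 + 2·352 = 711
#7: 1·10 + 2·139 = 288
#8: 1·7 + 2·272 = 551
#9: 1·1 + 2·67 = 135
#10: 1·1 + 2·176 = 353
Lowest: #9 at 135.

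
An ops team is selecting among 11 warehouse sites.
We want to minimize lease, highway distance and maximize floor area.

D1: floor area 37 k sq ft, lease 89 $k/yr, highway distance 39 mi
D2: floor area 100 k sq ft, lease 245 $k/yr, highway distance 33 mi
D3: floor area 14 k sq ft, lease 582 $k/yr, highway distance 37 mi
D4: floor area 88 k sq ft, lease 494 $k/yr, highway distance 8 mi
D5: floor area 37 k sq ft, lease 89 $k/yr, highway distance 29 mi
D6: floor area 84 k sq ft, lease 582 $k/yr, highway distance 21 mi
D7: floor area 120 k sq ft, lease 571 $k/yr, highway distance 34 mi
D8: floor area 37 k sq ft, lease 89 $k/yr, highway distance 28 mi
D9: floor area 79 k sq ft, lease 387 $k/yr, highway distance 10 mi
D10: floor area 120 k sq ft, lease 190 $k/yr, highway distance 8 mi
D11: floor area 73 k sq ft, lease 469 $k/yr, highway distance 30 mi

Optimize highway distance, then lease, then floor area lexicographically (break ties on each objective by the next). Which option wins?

First minimize highway distance: best is 8, kept {D4, D10}.
Then minimize lease: best is 190, kept {D10}.

D10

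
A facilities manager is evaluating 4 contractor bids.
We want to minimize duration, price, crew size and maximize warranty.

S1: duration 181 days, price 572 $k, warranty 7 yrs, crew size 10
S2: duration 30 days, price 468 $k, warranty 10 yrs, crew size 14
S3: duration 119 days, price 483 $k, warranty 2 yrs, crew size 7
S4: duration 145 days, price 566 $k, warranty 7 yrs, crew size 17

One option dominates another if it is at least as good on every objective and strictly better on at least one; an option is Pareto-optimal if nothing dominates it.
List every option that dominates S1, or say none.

S2: worse on crew size (14 vs 10).
S3: worse on warranty (2 vs 7).
S4: worse on crew size (17 vs 10).
No option dominates S1.

none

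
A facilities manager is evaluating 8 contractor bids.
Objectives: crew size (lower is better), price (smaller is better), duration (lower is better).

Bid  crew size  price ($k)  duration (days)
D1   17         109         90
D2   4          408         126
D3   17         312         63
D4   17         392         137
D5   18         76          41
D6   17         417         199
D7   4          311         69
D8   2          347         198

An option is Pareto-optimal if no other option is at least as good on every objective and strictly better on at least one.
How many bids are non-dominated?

D1: not dominated.
D2: dominated by D7 (crew size 4≤4, price 311≤408, duration 69≤126).
D3: not dominated.
D4: dominated by D1 (crew size 17≤17, price 109≤392, duration 90≤137).
D5: not dominated (best price).
D6: dominated by D1 (crew size 17≤17, price 109≤417, duration 90≤199).
D7: not dominated.
D8: not dominated (best crew size).
Pareto-optimal: D1, D3, D5, D7, D8 → 5.

5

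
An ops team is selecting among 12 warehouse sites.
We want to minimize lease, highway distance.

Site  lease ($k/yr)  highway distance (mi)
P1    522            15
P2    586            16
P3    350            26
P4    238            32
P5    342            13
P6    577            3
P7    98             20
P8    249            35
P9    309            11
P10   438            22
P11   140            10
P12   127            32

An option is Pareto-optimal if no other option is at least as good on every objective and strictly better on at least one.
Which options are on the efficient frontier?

P1: dominated by P5 (lease 342≤522, highway distance 13≤15).
P2: dominated by P1 (lease 522≤586, highway distance 15≤16).
P3: dominated by P5 (lease 342≤350, highway distance 13≤26).
P4: dominated by P7 (lease 98≤238, highway distance 20≤32).
P5: dominated by P9 (lease 309≤342, highway distance 11≤13).
P6: not dominated (best highway distance).
P7: not dominated (best lease).
P8: dominated by P4 (lease 238≤249, highway distance 32≤35).
P9: dominated by P11 (lease 140≤309, highway distance 10≤11).
P10: dominated by P5 (lease 342≤438, highway distance 13≤22).
P11: not dominated.
P12: dominated by P7 (lease 98≤127, highway distance 20≤32).

P6, P7, P11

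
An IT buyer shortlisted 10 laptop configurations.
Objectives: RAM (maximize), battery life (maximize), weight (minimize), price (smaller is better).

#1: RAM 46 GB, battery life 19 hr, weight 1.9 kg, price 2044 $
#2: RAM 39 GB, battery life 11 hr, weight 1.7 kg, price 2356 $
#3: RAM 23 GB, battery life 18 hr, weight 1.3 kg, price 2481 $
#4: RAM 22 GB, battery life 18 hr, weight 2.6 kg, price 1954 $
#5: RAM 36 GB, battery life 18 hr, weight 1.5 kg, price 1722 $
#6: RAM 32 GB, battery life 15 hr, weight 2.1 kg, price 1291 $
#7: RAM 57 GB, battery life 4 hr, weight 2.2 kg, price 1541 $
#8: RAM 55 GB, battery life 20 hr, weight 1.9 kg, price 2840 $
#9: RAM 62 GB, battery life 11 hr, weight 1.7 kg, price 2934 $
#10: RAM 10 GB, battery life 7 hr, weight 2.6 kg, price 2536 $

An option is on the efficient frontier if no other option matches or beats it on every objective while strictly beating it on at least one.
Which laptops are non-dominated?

#1: not dominated.
#2: not dominated.
#3: not dominated (best weight).
#4: dominated by #5 (RAM 36≥22, battery life 18≥18, weight 1.5≤2.6, price 1722≤1954).
#5: not dominated.
#6: not dominated (best price).
#7: not dominated.
#8: not dominated (best battery life).
#9: not dominated (best RAM).
#10: dominated by #1 (RAM 46≥10, battery life 19≥7, weight 1.9≤2.6, price 2044≤2536).

#1, #2, #3, #5, #6, #7, #8, #9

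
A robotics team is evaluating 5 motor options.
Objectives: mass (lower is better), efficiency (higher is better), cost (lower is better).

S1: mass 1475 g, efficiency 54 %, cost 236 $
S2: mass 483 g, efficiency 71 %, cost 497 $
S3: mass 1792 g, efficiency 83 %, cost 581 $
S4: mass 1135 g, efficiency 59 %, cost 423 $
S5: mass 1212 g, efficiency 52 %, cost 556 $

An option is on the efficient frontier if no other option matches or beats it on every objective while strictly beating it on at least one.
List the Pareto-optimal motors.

S1: not dominated (best cost).
S2: not dominated (best mass).
S3: not dominated (best efficiency).
S4: not dominated.
S5: dominated by S2 (mass 483≤1212, efficiency 71≥52, cost 497≤556).

S1, S2, S3, S4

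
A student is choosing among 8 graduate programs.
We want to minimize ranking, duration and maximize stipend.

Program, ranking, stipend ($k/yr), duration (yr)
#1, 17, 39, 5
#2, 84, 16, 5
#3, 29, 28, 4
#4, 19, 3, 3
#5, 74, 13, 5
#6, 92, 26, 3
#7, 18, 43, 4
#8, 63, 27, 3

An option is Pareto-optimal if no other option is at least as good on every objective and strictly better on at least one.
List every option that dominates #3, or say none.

#7: ranking 18≤29, stipend 43≥28, duration 4≤4 — dominates #3.
Others (#1, #2, #4, #5, #6, #8) are each worse than #3 on at least one objective.

#7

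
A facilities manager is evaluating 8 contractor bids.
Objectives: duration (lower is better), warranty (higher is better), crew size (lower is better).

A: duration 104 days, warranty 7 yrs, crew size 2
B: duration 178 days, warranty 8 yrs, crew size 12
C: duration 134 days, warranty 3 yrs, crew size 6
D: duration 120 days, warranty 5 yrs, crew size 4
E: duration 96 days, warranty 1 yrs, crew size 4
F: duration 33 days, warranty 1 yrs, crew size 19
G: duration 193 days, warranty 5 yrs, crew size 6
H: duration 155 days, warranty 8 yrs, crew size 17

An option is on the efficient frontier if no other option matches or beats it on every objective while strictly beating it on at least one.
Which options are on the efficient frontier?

A: not dominated (best crew size).
B: not dominated.
C: dominated by A (duration 104≤134, warranty 7≥3, crew size 2≤6).
D: dominated by A (duration 104≤120, warranty 7≥5, crew size 2≤4).
E: not dominated.
F: not dominated (best duration).
G: dominated by A (duration 104≤193, warranty 7≥5, crew size 2≤6).
H: not dominated.

A, B, E, F, H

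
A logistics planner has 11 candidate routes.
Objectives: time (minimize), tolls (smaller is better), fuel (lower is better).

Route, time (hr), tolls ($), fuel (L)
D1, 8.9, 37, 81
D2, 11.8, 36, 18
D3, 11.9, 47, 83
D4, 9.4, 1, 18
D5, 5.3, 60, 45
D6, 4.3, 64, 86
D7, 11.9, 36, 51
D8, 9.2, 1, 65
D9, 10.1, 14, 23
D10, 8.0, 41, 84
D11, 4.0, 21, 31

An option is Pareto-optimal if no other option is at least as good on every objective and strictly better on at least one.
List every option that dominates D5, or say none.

D11

D11: time 4.0≤5.3, tolls 21≤60, fuel 31≤45 — dominates D5.
Others (D1, D2, D3, D4, D6, D7, D8, D9, D10) are each worse than D5 on at least one objective.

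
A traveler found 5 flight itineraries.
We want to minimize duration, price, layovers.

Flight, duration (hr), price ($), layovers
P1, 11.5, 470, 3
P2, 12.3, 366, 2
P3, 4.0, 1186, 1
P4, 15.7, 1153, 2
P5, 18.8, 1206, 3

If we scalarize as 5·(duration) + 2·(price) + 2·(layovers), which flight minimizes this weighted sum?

P1: 5·11.5 + 2·470 + 2·3 = 1003.5
P2: 5·12.3 + 2·366 + 2·2 = 797.5
P3: 5·4.0 + 2·1186 + 2·1 = 2394.0
P4: 5·15.7 + 2·1153 + 2·2 = 2388.5
P5: 5·18.8 + 2·1206 + 2·3 = 2512.0
Lowest: P2 at 797.5.

P2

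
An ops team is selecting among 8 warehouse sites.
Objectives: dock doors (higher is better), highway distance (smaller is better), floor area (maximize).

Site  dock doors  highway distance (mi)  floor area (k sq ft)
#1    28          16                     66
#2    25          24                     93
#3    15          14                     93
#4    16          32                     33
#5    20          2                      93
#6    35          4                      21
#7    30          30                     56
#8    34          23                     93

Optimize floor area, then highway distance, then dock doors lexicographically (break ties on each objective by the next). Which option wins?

#5

First maximize floor area: best is 93, kept {#2, #3, #5, #8}.
Then minimize highway distance: best is 2, kept {#5}.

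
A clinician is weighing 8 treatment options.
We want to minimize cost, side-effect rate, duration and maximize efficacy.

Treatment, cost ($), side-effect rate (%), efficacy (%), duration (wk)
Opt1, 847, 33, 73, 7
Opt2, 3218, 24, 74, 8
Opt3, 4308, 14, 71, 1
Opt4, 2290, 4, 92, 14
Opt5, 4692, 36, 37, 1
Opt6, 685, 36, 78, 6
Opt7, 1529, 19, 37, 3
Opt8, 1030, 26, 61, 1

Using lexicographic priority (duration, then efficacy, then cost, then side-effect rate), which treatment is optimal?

Opt3

First minimize duration: best is 1, kept {Opt3, Opt5, Opt8}.
Then maximize efficacy: best is 71, kept {Opt3}.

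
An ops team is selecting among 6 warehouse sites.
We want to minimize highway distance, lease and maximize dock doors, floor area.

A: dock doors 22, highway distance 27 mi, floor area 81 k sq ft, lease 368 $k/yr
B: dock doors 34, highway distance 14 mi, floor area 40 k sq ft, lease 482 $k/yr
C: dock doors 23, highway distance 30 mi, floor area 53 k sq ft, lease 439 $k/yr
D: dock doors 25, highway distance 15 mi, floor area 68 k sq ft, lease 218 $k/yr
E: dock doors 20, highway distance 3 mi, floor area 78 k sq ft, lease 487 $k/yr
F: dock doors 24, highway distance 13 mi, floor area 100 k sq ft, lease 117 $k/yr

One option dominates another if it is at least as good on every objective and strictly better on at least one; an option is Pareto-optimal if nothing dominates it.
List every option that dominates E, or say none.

none

A: worse on highway distance (27 vs 3).
B: worse on highway distance (14 vs 3).
C: worse on highway distance (30 vs 3).
D: worse on highway distance (15 vs 3).
F: worse on highway distance (13 vs 3).
No option dominates E.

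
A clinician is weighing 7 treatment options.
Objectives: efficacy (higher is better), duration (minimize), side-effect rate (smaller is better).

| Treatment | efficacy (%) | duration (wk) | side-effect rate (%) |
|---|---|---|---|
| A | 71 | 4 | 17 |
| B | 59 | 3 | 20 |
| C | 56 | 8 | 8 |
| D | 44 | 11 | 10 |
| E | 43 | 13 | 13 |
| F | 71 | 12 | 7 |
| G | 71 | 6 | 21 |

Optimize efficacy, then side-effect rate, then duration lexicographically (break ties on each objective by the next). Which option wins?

First maximize efficacy: best is 71, kept {A, F, G}.
Then minimize side-effect rate: best is 7, kept {F}.

F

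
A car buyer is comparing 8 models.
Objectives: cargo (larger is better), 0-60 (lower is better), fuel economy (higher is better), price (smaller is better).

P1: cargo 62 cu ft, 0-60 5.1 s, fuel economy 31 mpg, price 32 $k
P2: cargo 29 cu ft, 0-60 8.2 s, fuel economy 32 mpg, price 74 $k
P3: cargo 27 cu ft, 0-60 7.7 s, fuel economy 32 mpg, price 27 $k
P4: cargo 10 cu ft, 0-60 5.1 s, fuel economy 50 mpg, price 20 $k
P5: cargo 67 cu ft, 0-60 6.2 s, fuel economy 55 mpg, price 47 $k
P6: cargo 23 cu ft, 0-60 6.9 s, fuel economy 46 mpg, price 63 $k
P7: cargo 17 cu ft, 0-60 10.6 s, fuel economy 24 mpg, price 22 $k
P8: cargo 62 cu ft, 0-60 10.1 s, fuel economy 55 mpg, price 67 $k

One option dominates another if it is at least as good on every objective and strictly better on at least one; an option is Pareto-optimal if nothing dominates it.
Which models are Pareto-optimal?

P1: not dominated.
P2: dominated by P5 (cargo 67≥29, 0-60 6.2≤8.2, fuel economy 55≥32, price 47≤74).
P3: not dominated.
P4: not dominated (best price).
P5: not dominated (best cargo).
P6: dominated by P5 (cargo 67≥23, 0-60 6.2≤6.9, fuel economy 55≥46, price 47≤63).
P7: not dominated.
P8: dominated by P5 (cargo 67≥62, 0-60 6.2≤10.1, fuel economy 55≥55, price 47≤67).

P1, P3, P4, P5, P7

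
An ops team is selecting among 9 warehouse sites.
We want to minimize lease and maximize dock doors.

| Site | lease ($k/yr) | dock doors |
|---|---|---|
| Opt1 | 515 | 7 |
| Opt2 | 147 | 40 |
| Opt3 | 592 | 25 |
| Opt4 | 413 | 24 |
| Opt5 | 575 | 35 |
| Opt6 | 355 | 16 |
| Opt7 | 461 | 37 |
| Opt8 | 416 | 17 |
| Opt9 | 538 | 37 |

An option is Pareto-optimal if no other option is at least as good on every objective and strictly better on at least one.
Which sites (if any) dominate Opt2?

Opt1: worse on lease (515 vs 147).
Opt3: worse on lease (592 vs 147).
Opt4: worse on lease (413 vs 147).
Opt5: worse on lease (575 vs 147).
Opt6: worse on lease (355 vs 147).
Opt7: worse on lease (461 vs 147).
Opt8: worse on lease (416 vs 147).
Opt9: worse on lease (538 vs 147).
No option dominates Opt2.

none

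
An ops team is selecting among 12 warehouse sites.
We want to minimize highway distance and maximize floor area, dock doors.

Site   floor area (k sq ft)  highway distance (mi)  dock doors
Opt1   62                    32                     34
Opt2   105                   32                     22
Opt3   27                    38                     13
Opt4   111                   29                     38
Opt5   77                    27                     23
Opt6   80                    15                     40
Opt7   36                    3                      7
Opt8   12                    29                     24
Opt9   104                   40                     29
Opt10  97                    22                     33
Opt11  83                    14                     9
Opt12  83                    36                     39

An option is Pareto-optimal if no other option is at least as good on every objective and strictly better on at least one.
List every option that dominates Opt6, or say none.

Opt1: worse on floor area (62 vs 80).
Opt2: worse on highway distance (32 vs 15).
Opt3: worse on floor area (27 vs 80).
Opt4: worse on highway distance (29 vs 15).
Opt5: worse on floor area (77 vs 80).
Opt7: worse on floor area (36 vs 80).
Opt8: worse on floor area (12 vs 80).
Opt9: worse on highway distance (40 vs 15).
Opt10: worse on highway distance (22 vs 15).
Opt11: worse on dock doors (9 vs 40).
Opt12: worse on highway distance (36 vs 15).
No option dominates Opt6.

none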